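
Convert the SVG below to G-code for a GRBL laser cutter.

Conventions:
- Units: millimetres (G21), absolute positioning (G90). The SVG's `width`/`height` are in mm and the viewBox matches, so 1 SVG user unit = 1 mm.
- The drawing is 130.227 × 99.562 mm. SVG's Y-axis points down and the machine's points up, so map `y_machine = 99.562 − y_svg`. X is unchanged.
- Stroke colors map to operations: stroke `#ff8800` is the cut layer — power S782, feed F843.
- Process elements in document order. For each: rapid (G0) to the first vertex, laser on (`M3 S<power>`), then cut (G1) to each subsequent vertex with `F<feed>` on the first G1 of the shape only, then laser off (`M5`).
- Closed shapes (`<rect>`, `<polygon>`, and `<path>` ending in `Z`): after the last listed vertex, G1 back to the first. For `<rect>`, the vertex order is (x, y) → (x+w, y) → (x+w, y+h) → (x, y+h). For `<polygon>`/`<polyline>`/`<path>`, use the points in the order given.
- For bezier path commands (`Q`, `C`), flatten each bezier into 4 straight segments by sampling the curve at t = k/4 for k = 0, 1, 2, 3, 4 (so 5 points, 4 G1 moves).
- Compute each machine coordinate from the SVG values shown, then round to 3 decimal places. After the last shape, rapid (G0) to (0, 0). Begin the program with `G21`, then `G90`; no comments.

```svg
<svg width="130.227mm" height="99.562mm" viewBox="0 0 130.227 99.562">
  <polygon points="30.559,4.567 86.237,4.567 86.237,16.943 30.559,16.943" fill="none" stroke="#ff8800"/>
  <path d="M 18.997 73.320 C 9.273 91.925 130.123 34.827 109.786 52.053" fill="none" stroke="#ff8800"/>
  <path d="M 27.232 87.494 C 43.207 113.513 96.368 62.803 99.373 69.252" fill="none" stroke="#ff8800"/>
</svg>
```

Since the viewBox matches the mm dimensions, user units are millimetres directly. The only transform is the Y-flip y_m = 99.562 − y_svg.

Shape 1 is a rectangle drawn with `<polygon>`. Its stroke #ff8800 means cut at S782, F843. After flipping Y the toolpath is (30.559,94.995) → (86.237,94.995) → (86.237,82.619) → (30.559,82.619) → (30.559,94.995), returning to the start.

Shape 2 is a cubic bezier drawn with `<path>`. Its stroke #ff8800 means cut at S782, F843. After flipping Y the toolpath is (18.997,26.242) → (31.940,24.138) → (68.371,36.358) → (102.812,48.837) → (109.786,47.509).

Shape 3 is a cubic bezier drawn with `<path>`. Its stroke #ff8800 means cut at S782, F843. After flipping Y the toolpath is (27.232,12.068) → (44.821,4.848) → (68.166,13.850) → (89.080,26.521) → (99.373,30.310).

G21
G90
G0 X30.559 Y94.995
M3 S782
G1 X86.237 Y94.995 F843
G1 X86.237 Y82.619
G1 X30.559 Y82.619
G1 X30.559 Y94.995
M5
G0 X18.997 Y26.242
M3 S782
G1 X31.940 Y24.138 F843
G1 X68.371 Y36.358
G1 X102.812 Y48.837
G1 X109.786 Y47.509
M5
G0 X27.232 Y12.068
M3 S782
G1 X44.821 Y4.848 F843
G1 X68.166 Y13.850
G1 X89.080 Y26.521
G1 X99.373 Y30.310
M5
G0 X0.000 Y0.000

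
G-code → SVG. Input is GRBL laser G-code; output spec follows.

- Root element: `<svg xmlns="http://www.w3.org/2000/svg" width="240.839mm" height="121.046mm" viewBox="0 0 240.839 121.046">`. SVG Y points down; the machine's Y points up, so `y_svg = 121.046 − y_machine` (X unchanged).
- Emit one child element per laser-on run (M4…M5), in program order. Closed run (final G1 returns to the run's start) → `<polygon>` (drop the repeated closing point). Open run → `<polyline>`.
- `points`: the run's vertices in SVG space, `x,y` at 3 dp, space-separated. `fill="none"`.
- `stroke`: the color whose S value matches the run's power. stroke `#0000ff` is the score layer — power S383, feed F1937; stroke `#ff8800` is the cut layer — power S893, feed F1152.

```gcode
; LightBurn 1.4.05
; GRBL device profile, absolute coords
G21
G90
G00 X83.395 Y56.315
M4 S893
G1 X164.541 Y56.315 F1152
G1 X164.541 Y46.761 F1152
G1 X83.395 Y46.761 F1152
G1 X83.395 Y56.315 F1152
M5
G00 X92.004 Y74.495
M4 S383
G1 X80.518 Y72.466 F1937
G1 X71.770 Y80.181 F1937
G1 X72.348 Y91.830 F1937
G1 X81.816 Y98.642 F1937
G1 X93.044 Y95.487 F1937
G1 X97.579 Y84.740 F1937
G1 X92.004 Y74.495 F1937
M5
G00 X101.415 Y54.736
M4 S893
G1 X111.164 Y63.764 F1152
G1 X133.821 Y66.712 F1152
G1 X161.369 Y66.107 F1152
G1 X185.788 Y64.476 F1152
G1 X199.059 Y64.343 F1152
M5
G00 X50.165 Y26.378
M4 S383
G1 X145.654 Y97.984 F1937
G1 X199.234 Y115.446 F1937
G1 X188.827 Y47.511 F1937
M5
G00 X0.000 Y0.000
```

Each laser-on run becomes one SVG element. Flip Y back into SVG space with y_svg = 121.046 − y_machine.

Run 1: the run's S893 means `#ff8800` (cut). The run returns to its start, so emit a `<polygon>` with points (Y-flipped): 83.395,64.731 164.541,64.731 164.541,74.285 83.395,74.285.

Run 2: power S383 maps to stroke `#0000ff` (score). The run returns to its start, so emit a `<polygon>` with points (Y-flipped): 92.004,46.551 80.518,48.580 71.770,40.865 72.348,29.216 81.816,22.404 93.044,25.559 97.579,36.306.

Run 3: S893 ⇒ cut layer `#ff8800`. The run is open, so emit a `<polyline>` with points (Y-flipped): 101.415,66.310 111.164,57.282 133.821,54.334 161.369,54.939 185.788,56.570 199.059,56.703.

Run 4: the run's S383 means `#0000ff` (score). The run is open, so emit a `<polyline>` with points (Y-flipped): 50.165,94.668 145.654,23.062 199.234,5.600 188.827,73.535.

<svg xmlns="http://www.w3.org/2000/svg" width="240.839mm" height="121.046mm" viewBox="0 0 240.839 121.046">
  <polygon points="83.395,64.731 164.541,64.731 164.541,74.285 83.395,74.285" fill="none" stroke="#ff8800"/>
  <polygon points="92.004,46.551 80.518,48.580 71.770,40.865 72.348,29.216 81.816,22.404 93.044,25.559 97.579,36.306" fill="none" stroke="#0000ff"/>
  <polyline points="101.415,66.310 111.164,57.282 133.821,54.334 161.369,54.939 185.788,56.570 199.059,56.703" fill="none" stroke="#ff8800"/>
  <polyline points="50.165,94.668 145.654,23.062 199.234,5.600 188.827,73.535" fill="none" stroke="#0000ff"/>
</svg>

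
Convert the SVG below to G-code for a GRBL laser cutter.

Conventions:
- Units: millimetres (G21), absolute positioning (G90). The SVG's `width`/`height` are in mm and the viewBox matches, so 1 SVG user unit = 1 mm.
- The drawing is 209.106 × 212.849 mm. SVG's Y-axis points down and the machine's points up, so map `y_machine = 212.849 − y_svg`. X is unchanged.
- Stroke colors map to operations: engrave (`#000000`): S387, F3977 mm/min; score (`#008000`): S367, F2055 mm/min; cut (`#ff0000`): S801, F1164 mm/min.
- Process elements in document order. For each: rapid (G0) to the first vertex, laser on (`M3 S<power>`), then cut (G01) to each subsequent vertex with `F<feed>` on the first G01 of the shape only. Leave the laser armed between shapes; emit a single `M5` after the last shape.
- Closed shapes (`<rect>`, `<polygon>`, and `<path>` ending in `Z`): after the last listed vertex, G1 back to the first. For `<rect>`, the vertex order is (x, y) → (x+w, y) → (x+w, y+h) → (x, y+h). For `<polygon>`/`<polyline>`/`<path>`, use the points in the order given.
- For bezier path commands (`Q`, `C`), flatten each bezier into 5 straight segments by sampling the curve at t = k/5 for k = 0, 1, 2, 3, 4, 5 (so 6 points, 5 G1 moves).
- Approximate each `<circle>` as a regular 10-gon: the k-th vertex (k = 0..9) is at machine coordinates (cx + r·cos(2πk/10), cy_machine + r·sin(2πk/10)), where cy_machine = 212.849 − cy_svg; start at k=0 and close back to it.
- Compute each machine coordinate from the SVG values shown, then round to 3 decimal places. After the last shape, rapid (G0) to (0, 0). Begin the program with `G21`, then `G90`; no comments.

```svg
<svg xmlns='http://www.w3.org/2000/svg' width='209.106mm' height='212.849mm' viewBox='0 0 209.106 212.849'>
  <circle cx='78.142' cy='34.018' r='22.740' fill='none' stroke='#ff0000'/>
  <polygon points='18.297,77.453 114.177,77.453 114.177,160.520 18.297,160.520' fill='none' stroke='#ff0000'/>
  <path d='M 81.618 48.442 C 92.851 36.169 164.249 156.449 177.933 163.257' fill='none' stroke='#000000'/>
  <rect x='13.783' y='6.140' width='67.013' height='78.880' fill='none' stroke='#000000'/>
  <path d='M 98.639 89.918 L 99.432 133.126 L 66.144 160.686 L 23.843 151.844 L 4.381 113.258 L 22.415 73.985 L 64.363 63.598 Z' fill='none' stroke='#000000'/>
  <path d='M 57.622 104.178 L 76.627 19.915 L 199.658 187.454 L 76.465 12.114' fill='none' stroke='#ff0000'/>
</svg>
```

Since the viewBox matches the mm dimensions, user units are millimetres directly. The only transform is the Y-flip y_m = 212.849 − y_svg.

Shape 1 is a circle drawn with `<circle>`. Its stroke #ff0000 means cut at S801, F1164. After flipping Y the toolpath is (100.882,178.831) → (96.539,192.197) → (85.169,200.458) → (71.115,200.458) → (59.745,192.197) → (55.402,178.831) → (59.745,165.465) → (71.115,157.204) → (85.169,157.204) → (96.539,165.465) → (100.882,178.831), returning to the start.

Shape 2 is a rectangle drawn with `<polygon>`. Its stroke #ff0000 means cut at S801, F1164. After flipping Y the toolpath is (18.297,135.396) → (114.177,135.396) → (114.177,52.329) → (18.297,52.329) → (18.297,135.396), returning to the start.

Shape 3 is a cubic bezier drawn with `<path>`. Its stroke #000000 means engrave at S387, F3977. After flipping Y the toolpath is (81.618,164.407) → (94.635,157.833) → (116.433,131.255) → (141.354,96.483) → (163.740,65.325) → (177.933,49.592).

Shape 4 is a rectangle drawn with `<rect>`. Its stroke #000000 means engrave at S387, F3977. After flipping Y the toolpath is (13.783,206.709) → (80.796,206.709) → (80.796,127.829) → (13.783,127.829) → (13.783,206.709), returning to the start.

Shape 5 is a regular polygon drawn with `<path>`. Its stroke #000000 means engrave at S387, F3977. After flipping Y the toolpath is (98.639,122.931) → (99.432,79.723) → (66.144,52.163) → (23.843,61.005) → (4.381,99.591) → (22.415,138.864) → (64.363,149.251) → (98.639,122.931), returning to the start.

Shape 6 is a open polyline drawn with `<path>`. Its stroke #ff0000 means cut at S801, F1164. After flipping Y the toolpath is (57.622,108.671) → (76.627,192.934) → (199.658,25.395) → (76.465,200.735).

G21
G90
G0 X100.882 Y178.831
M3 S801
G01 X96.539 Y192.197 F1164
G01 X85.169 Y200.458
G01 X71.115 Y200.458
G01 X59.745 Y192.197
G01 X55.402 Y178.831
G01 X59.745 Y165.465
G01 X71.115 Y157.204
G01 X85.169 Y157.204
G01 X96.539 Y165.465
G01 X100.882 Y178.831
G0 X18.297 Y135.396
M3 S801
G01 X114.177 Y135.396 F1164
G01 X114.177 Y52.329
G01 X18.297 Y52.329
G01 X18.297 Y135.396
G0 X81.618 Y164.407
M3 S387
G01 X94.635 Y157.833 F3977
G01 X116.433 Y131.255
G01 X141.354 Y96.483
G01 X163.740 Y65.325
G01 X177.933 Y49.592
G0 X13.783 Y206.709
M3 S387
G01 X80.796 Y206.709 F3977
G01 X80.796 Y127.829
G01 X13.783 Y127.829
G01 X13.783 Y206.709
G0 X98.639 Y122.931
M3 S387
G01 X99.432 Y79.723 F3977
G01 X66.144 Y52.163
G01 X23.843 Y61.005
G01 X4.381 Y99.591
G01 X22.415 Y138.864
G01 X64.363 Y149.251
G01 X98.639 Y122.931
G0 X57.622 Y108.671
M3 S801
G01 X76.627 Y192.934 F1164
G01 X199.658 Y25.395
G01 X76.465 Y200.735
M5
G0 X0.000 Y0.000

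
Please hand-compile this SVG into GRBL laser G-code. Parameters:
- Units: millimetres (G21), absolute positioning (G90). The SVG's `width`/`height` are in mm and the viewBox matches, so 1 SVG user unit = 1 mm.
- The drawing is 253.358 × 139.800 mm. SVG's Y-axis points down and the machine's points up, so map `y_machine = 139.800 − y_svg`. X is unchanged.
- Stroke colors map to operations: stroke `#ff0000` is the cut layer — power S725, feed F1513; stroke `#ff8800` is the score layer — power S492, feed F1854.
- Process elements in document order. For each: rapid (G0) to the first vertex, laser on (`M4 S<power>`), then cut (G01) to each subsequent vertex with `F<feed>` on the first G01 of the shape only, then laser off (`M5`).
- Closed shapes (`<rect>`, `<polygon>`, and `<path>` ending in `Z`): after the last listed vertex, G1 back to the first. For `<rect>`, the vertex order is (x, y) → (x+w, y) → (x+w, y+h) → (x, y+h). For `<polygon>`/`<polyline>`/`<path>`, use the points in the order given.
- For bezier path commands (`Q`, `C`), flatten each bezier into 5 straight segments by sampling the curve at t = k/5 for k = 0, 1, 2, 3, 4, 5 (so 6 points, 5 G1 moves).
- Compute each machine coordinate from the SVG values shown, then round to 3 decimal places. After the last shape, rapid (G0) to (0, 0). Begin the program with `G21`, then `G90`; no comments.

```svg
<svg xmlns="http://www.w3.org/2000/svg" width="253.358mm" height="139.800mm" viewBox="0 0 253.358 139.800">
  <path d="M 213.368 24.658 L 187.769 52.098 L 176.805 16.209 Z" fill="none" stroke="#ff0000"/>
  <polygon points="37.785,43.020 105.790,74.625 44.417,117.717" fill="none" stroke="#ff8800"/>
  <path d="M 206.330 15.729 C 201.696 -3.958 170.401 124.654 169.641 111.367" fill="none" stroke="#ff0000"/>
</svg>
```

G21
G90
G0 X213.368 Y115.142
M4 S725
G01 X187.769 Y87.702 F1513
G01 X176.805 Y123.591
G01 X213.368 Y115.142
M5
G0 X37.785 Y96.780
M4 S492
G01 X105.790 Y65.175 F1854
G01 X44.417 Y22.083
G01 X37.785 Y96.780
M5
G0 X206.330 Y124.071
M4 S725
G01 X200.808 Y120.409 F1513
G01 X191.632 Y95.085
G01 X181.549 Y62.027
G01 X173.304 Y35.167
G01 X169.641 Y28.433
M5
G0 X0.000 Y0.000

viewBox `0 0 253.358 139.800` with mm width/height → 1 unit = 1 mm. Flip: y_m = 139.800 − y_svg.

**Shape 1** — `<path>` regular polygon, stroke `#ff0000` → cut (S725, F1513). Machine vertices: (213.368,115.142) → (187.769,87.702) → (176.805,123.591) → (213.368,115.142). Closed: final G1 returns to the first vertex.

**Shape 2** — `<polygon>` regular polygon, stroke `#ff8800` → score (S492, F1854). Machine vertices: (37.785,96.780) → (105.790,65.175) → (44.417,22.083) → (37.785,96.780). Closed: final G1 returns to the first vertex.

**Shape 3** — `<path>` cubic bezier, stroke `#ff0000` → cut (S725, F1513). Control points (SVG): P0=(206.330,15.729), P1=(201.696,-3.958), P2=(170.401,124.654), P3=(169.641,111.367); sampled at t=k/5. Machine vertices: (206.330,124.071) → (200.808,120.409) → (191.632,95.085) → (181.549,62.027) → (173.304,35.167) → (169.641,28.433). Open path.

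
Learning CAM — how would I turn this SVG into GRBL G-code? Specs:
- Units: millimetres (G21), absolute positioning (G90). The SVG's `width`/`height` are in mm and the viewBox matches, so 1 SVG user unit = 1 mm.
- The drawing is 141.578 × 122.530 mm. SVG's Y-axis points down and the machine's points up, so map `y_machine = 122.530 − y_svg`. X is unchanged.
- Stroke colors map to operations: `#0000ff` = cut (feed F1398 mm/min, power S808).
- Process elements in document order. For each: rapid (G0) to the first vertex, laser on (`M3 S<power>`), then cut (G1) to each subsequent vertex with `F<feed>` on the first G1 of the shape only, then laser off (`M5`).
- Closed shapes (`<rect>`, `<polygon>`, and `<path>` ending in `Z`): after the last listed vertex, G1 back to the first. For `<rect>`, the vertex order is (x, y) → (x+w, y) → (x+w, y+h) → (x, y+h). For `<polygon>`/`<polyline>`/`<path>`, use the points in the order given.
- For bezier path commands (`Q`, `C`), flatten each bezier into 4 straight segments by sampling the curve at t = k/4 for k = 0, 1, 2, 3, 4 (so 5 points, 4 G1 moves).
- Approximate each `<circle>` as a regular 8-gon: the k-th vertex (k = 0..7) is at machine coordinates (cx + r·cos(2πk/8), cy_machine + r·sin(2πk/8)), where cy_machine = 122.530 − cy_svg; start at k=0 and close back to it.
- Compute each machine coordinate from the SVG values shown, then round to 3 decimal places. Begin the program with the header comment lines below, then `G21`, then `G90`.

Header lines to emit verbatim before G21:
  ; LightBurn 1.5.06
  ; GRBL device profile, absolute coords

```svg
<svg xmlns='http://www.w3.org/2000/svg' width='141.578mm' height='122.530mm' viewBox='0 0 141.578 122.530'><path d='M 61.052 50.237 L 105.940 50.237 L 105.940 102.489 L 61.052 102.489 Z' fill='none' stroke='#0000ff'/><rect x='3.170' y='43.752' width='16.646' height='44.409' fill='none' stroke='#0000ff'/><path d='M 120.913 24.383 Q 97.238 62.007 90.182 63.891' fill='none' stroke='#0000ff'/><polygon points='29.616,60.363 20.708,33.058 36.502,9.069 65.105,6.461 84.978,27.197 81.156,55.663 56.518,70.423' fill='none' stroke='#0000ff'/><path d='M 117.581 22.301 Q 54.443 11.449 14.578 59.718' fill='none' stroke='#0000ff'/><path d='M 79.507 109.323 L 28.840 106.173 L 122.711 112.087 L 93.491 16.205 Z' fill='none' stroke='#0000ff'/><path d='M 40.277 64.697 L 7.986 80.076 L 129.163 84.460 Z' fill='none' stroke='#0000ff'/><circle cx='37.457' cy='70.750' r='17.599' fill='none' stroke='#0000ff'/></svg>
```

Since the viewBox matches the mm dimensions, user units are millimetres directly. The only transform is the Y-flip y_m = 122.530 − y_svg.

Shape 1 is a rectangle drawn with `<path>`. Its stroke #0000ff means cut at S808, F1398. After flipping Y the toolpath is (61.052,72.293) → (105.940,72.293) → (105.940,20.041) → (61.052,20.041) → (61.052,72.293), returning to the start.

Shape 2 is a rectangle drawn with `<rect>`. Its stroke #0000ff means cut at S808, F1398. After flipping Y the toolpath is (3.170,78.778) → (19.816,78.778) → (19.816,34.369) → (3.170,34.369) → (3.170,78.778), returning to the start.

Shape 3 is a quadratic bezier drawn with `<path>`. Its stroke #0000ff means cut at S808, F1398. After flipping Y the toolpath is (120.913,98.147) → (110.114,81.569) → (101.393,69.458) → (94.749,61.815) → (90.182,58.639).

Shape 4 is a regular polygon drawn with `<polygon>`. Its stroke #0000ff means cut at S808, F1398. After flipping Y the toolpath is (29.616,62.167) → (20.708,89.472) → (36.502,113.461) → (65.105,116.069) → (84.978,95.333) → (81.156,66.867) → (56.518,52.107) → (29.616,62.167), returning to the start.

Shape 5 is a quadratic bezier drawn with `<path>`. Its stroke #0000ff means cut at S808, F1398. After flipping Y the toolpath is (117.581,100.229) → (87.467,101.960) → (60.261,96.301) → (35.965,83.251) → (14.578,62.812).

Shape 6 is a closed polygon drawn with `<path>`. Its stroke #0000ff means cut at S808, F1398. After flipping Y the toolpath is (79.507,13.207) → (28.840,16.357) → (122.711,10.443) → (93.491,106.325) → (79.507,13.207), returning to the start.

Shape 7 is a closed polygon drawn with `<path>`. Its stroke #0000ff means cut at S808, F1398. After flipping Y the toolpath is (40.277,57.833) → (7.986,42.454) → (129.163,38.070) → (40.277,57.833), returning to the start.

Shape 8 is a circle drawn with `<circle>`. Its stroke #0000ff means cut at S808, F1398. After flipping Y the toolpath is (55.056,51.780) → (49.901,64.224) → (37.457,69.379) → (25.013,64.224) → (19.858,51.780) → (25.013,39.336) → (37.457,34.181) → (49.901,39.336) → (55.056,51.780), returning to the start.

; LightBurn 1.5.06
; GRBL device profile, absolute coords
G21
G90
G0 X61.052 Y72.293
M3 S808
G1 X105.940 Y72.293 F1398
G1 X105.940 Y20.041
G1 X61.052 Y20.041
G1 X61.052 Y72.293
M5
G0 X3.170 Y78.778
M3 S808
G1 X19.816 Y78.778 F1398
G1 X19.816 Y34.369
G1 X3.170 Y34.369
G1 X3.170 Y78.778
M5
G0 X120.913 Y98.147
M3 S808
G1 X110.114 Y81.569 F1398
G1 X101.393 Y69.458
G1 X94.749 Y61.815
G1 X90.182 Y58.639
M5
G0 X29.616 Y62.167
M3 S808
G1 X20.708 Y89.472 F1398
G1 X36.502 Y113.461
G1 X65.105 Y116.069
G1 X84.978 Y95.333
G1 X81.156 Y66.867
G1 X56.518 Y52.107
G1 X29.616 Y62.167
M5
G0 X117.581 Y100.229
M3 S808
G1 X87.467 Y101.960 F1398
G1 X60.261 Y96.301
G1 X35.965 Y83.251
G1 X14.578 Y62.812
M5
G0 X79.507 Y13.207
M3 S808
G1 X28.840 Y16.357 F1398
G1 X122.711 Y10.443
G1 X93.491 Y106.325
G1 X79.507 Y13.207
M5
G0 X40.277 Y57.833
M3 S808
G1 X7.986 Y42.454 F1398
G1 X129.163 Y38.070
G1 X40.277 Y57.833
M5
G0 X55.056 Y51.780
M3 S808
G1 X49.901 Y64.224 F1398
G1 X37.457 Y69.379
G1 X25.013 Y64.224
G1 X19.858 Y51.780
G1 X25.013 Y39.336
G1 X37.457 Y34.181
G1 X49.901 Y39.336
G1 X55.056 Y51.780
M5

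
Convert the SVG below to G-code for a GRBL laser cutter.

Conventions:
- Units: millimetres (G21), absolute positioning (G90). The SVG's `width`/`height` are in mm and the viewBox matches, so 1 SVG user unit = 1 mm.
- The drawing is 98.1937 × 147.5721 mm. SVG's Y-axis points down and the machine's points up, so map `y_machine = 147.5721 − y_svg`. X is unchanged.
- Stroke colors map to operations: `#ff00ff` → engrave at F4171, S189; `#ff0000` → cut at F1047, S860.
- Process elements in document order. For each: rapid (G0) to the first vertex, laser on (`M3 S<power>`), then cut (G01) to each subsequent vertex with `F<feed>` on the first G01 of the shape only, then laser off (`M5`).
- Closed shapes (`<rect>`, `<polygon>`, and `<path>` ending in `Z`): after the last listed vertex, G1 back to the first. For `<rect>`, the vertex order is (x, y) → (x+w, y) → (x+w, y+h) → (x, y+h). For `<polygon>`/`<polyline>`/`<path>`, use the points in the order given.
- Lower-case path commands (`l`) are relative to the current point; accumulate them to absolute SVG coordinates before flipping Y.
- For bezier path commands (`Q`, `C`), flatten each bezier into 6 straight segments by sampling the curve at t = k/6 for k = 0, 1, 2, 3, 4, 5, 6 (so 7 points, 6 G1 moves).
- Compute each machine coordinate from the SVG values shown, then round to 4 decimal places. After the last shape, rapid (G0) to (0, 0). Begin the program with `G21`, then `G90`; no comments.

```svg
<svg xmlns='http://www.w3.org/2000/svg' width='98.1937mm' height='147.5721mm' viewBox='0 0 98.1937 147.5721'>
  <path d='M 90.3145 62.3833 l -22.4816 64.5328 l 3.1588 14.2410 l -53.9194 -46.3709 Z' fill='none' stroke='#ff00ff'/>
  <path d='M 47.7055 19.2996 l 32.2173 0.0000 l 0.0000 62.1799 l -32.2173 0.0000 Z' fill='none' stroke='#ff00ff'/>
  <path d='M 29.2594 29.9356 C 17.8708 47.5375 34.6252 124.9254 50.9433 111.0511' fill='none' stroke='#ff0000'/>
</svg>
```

G21
G90
G0 X90.3145 Y85.1888
M3 S189
G01 X67.8329 Y20.6560 F4171
G01 X70.9917 Y6.4150
G01 X17.0723 Y52.7859
G01 X90.3145 Y85.1888
M5
G0 X47.7055 Y128.2725
M3 S189
G01 X79.9228 Y128.2725 F4171
G01 X79.9228 Y66.0926
G01 X47.7055 Y66.0926
G01 X47.7055 Y128.2725
M5
G0 X29.2594 Y117.6365
M3 S860
G01 X25.7780 Y104.5527 F1047
G01 X26.1933 Y85.7003
G01 X29.7113 Y65.2752
G01 X35.5383 Y47.4731
G01 X42.8802 Y36.4897
G01 X50.9433 Y36.5210
M5
G0 X0.0000 Y0.0000

viewBox `0 0 98.1937 147.5721` with mm width/height → 1 unit = 1 mm. Flip: y_m = 147.5721 − y_svg.

**Shape 1** — `<path>` closed polygon, stroke `#ff00ff` → engrave (S189, F4171). Machine vertices: (90.3145,85.1888) → (67.8329,20.6560) → (70.9917,6.4150) → (17.0723,52.7859) → (90.3145,85.1888). Closed: final G1 returns to the first vertex.

**Shape 2** — `<path>` rectangle, stroke `#ff00ff` → engrave (S189, F4171). Machine vertices: (47.7055,128.2725) → (79.9228,128.2725) → (79.9228,66.0926) → (47.7055,66.0926) → (47.7055,128.2725). Closed: final G1 returns to the first vertex.

**Shape 3** — `<path>` cubic bezier, stroke `#ff0000` → cut (S860, F1047). Control points (SVG): P0=(29.2594,29.9356), P1=(17.8708,47.5375), P2=(34.6252,124.9254), P3=(50.9433,111.0511); sampled at t=k/6. Machine vertices: (29.2594,117.6365) → (25.7780,104.5527) → (26.1933,85.7003) → (29.7113,65.2752) → (35.5383,47.4731) → (42.8802,36.4897) → (50.9433,36.5210). Open path.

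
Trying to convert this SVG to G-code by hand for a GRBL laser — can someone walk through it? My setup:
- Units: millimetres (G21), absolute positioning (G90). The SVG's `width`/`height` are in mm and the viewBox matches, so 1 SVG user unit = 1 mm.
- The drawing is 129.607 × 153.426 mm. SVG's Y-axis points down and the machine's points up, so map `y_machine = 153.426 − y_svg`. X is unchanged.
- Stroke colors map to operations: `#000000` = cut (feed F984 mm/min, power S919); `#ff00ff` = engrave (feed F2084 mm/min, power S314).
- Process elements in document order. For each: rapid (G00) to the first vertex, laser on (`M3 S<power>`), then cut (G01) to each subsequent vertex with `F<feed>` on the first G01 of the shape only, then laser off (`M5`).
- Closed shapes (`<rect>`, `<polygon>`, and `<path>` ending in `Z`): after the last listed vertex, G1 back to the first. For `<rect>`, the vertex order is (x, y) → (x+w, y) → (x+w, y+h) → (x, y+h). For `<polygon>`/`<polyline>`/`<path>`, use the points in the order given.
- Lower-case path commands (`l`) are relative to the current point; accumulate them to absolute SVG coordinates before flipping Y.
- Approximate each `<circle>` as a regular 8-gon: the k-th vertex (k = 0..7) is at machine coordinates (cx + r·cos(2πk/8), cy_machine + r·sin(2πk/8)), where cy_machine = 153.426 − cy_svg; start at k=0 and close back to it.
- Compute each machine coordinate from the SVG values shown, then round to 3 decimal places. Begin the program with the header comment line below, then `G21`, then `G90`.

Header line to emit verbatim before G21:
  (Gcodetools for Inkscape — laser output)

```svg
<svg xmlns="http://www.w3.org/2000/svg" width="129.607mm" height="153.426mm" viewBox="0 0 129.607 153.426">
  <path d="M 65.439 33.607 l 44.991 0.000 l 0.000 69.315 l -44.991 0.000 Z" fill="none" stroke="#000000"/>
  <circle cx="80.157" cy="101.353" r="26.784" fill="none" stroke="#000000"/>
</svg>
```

(Gcodetools for Inkscape — laser output)
G21
G90
G00 X65.439 Y119.819
M3 S919
G01 X110.430 Y119.819 F984
G01 X110.430 Y50.504
G01 X65.439 Y50.504
G01 X65.439 Y119.819
M5
G00 X106.941 Y52.073
M3 S919
G01 X99.096 Y71.012 F984
G01 X80.157 Y78.857
G01 X61.218 Y71.012
G01 X53.373 Y52.073
G01 X61.218 Y33.134
G01 X80.157 Y25.289
G01 X99.096 Y33.134
G01 X106.941 Y52.073
M5

viewBox `0 0 129.607 153.426` with mm width/height → 1 unit = 1 mm. Flip: y_m = 153.426 − y_svg.

**Shape 1** — `<path>` rectangle, stroke `#000000` → cut (S919, F984). Machine vertices: (65.439,119.819) → (110.430,119.819) → (110.430,50.504) → (65.439,50.504) → (65.439,119.819). Closed: final G1 returns to the first vertex.

**Shape 2** — `<circle>` circle, stroke `#000000` → cut (S919, F984). Machine vertices: (106.941,52.073) → (99.096,71.012) → (80.157,78.857) → (61.218,71.012) → (53.373,52.073) → (61.218,33.134) → (80.157,25.289) → (99.096,33.134) → (106.941,52.073). Closed: final G1 returns to the first vertex.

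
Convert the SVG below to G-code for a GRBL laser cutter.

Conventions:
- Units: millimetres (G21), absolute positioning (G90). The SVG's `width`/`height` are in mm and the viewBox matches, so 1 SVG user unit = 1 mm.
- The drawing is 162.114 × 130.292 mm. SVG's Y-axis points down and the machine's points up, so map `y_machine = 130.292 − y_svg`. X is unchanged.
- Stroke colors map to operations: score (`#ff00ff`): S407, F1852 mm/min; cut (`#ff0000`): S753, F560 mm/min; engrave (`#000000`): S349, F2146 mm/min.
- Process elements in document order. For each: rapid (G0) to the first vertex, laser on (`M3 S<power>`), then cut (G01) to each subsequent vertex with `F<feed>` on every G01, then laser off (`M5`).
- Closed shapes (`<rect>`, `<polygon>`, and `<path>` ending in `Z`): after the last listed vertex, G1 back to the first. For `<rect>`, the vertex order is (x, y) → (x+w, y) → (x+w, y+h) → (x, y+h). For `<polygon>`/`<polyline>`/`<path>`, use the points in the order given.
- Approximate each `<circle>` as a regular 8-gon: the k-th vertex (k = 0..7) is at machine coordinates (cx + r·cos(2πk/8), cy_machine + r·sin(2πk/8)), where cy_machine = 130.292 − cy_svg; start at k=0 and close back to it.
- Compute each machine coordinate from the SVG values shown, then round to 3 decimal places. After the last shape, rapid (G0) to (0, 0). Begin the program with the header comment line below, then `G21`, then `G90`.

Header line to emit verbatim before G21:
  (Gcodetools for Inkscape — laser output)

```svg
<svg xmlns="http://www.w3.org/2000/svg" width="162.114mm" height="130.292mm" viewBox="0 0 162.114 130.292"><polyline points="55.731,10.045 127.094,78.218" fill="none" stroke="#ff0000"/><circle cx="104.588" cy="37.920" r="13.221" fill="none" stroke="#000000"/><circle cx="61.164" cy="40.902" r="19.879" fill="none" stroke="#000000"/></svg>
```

(Gcodetools for Inkscape — laser output)
G21
G90
G0 X55.731 Y120.247
M3 S753
G01 X127.094 Y52.074 F560
M5
G0 X117.809 Y92.372
M3 S349
G01 X113.937 Y101.721 F2146
G01 X104.588 Y105.593 F2146
G01 X95.239 Y101.721 F2146
G01 X91.367 Y92.372 F2146
G01 X95.239 Y83.023 F2146
G01 X104.588 Y79.151 F2146
G01 X113.937 Y83.023 F2146
G01 X117.809 Y92.372 F2146
M5
G0 X81.043 Y89.390
M3 S349
G01 X75.221 Y103.447 F2146
G01 X61.164 Y109.269 F2146
G01 X47.107 Y103.447 F2146
G01 X41.285 Y89.390 F2146
G01 X47.107 Y75.333 F2146
G01 X61.164 Y69.511 F2146
G01 X75.221 Y75.333 F2146
G01 X81.043 Y89.390 F2146
M5
G0 X0.000 Y0.000

viewBox `0 0 162.114 130.292` with mm width/height → 1 unit = 1 mm. Flip: y_m = 130.292 − y_svg.

**Shape 1** — `<polyline>` line segment, stroke `#ff0000` → cut (S753, F560). Machine vertices: (55.731,120.247) → (127.094,52.074). Open path.

**Shape 2** — `<circle>` circle, stroke `#000000` → engrave (S349, F2146). Machine vertices: (117.809,92.372) → (113.937,101.721) → (104.588,105.593) → (95.239,101.721) → (91.367,92.372) → (95.239,83.023) → (104.588,79.151) → (113.937,83.023) → (117.809,92.372). Closed: final G1 returns to the first vertex.

**Shape 3** — `<circle>` circle, stroke `#000000` → engrave (S349, F2146). Machine vertices: (81.043,89.390) → (75.221,103.447) → (61.164,109.269) → (47.107,103.447) → (41.285,89.390) → (47.107,75.333) → (61.164,69.511) → (75.221,75.333) → (81.043,89.390). Closed: final G1 returns to the first vertex.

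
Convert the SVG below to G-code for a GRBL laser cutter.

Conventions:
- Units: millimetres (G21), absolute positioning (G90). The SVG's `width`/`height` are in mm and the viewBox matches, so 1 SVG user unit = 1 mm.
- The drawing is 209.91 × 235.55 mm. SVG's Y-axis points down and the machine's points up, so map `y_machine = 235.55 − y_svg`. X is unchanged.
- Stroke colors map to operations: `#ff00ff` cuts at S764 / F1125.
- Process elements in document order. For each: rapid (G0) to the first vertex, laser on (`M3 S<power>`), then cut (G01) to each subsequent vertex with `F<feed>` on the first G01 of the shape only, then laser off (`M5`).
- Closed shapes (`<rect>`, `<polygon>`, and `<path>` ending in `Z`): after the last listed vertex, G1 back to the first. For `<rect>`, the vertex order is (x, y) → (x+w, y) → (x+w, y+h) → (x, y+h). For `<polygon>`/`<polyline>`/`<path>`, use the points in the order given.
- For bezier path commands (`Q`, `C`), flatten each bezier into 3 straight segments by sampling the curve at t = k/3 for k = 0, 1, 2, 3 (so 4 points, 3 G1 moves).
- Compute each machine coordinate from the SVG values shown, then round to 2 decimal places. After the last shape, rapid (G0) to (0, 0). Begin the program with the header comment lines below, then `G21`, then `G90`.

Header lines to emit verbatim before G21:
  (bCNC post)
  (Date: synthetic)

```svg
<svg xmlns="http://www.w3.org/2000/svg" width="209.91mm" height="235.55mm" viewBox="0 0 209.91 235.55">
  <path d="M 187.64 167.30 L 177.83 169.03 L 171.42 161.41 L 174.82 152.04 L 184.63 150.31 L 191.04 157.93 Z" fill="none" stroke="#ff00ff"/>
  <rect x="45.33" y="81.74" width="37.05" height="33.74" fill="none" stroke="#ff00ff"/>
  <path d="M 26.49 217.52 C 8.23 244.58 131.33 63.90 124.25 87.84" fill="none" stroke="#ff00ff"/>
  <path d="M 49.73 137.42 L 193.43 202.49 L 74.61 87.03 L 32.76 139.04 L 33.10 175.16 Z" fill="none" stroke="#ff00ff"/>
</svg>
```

Since the viewBox matches the mm dimensions, user units are millimetres directly. The only transform is the Y-flip y_m = 235.55 − y_svg.

Shape 1 is a regular polygon drawn with `<path>`. Its stroke #ff00ff means cut at S764, F1125. After flipping Y the toolpath is (187.64,68.25) → (177.83,66.52) → (171.42,74.14) → (174.82,83.51) → (184.63,85.24) → (191.04,77.62) → (187.64,68.25), returning to the start.

Shape 2 is a rectangle drawn with `<rect>`. Its stroke #ff00ff means cut at S764, F1125. After flipping Y the toolpath is (45.33,153.81) → (82.38,153.81) → (82.38,120.07) → (45.33,120.07) → (45.33,153.81), returning to the start.

Shape 3 is a cubic bezier drawn with `<path>`. Its stroke #ff00ff means cut at S764, F1125. After flipping Y the toolpath is (26.49,18.03) → (45.29,44.94) → (97.99,118.72) → (124.25,147.71).

Shape 4 is a closed polygon drawn with `<path>`. Its stroke #ff00ff means cut at S764, F1125. After flipping Y the toolpath is (49.73,98.13) → (193.43,33.06) → (74.61,148.52) → (32.76,96.51) → (33.10,60.39) → (49.73,98.13), returning to the start.

(bCNC post)
(Date: synthetic)
G21
G90
G0 X187.64 Y68.25
M3 S764
G01 X177.83 Y66.52 F1125
G01 X171.42 Y74.14
G01 X174.82 Y83.51
G01 X184.63 Y85.24
G01 X191.04 Y77.62
G01 X187.64 Y68.25
M5
G0 X45.33 Y153.81
M3 S764
G01 X82.38 Y153.81 F1125
G01 X82.38 Y120.07
G01 X45.33 Y120.07
G01 X45.33 Y153.81
M5
G0 X26.49 Y18.03
M3 S764
G01 X45.29 Y44.94 F1125
G01 X97.99 Y118.72
G01 X124.25 Y147.71
M5
G0 X49.73 Y98.13
M3 S764
G01 X193.43 Y33.06 F1125
G01 X74.61 Y148.52
G01 X32.76 Y96.51
G01 X33.10 Y60.39
G01 X49.73 Y98.13
M5
G0 X0.00 Y0.00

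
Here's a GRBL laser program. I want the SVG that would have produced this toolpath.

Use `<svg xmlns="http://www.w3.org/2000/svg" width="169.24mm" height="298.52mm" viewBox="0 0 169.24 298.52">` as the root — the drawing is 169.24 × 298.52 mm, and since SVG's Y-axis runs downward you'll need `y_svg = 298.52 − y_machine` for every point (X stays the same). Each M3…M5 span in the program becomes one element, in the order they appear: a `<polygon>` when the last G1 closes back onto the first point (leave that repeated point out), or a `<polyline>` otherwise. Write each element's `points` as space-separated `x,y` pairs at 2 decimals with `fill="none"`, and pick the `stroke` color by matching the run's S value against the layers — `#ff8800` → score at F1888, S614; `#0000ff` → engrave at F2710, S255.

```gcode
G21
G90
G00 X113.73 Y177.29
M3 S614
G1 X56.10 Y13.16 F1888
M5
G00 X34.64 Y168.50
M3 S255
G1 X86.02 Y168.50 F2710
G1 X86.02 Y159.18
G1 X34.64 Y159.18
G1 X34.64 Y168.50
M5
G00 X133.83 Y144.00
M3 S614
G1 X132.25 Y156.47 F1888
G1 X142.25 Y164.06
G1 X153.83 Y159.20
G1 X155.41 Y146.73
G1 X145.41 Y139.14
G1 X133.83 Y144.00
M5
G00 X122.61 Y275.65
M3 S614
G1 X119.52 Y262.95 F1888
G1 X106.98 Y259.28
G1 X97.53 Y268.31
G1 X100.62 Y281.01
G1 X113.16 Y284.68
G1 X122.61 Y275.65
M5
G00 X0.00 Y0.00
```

<svg xmlns="http://www.w3.org/2000/svg" width="169.24mm" height="298.52mm" viewBox="0 0 169.24 298.52">
  <polyline points="113.73,121.23 56.10,285.36" fill="none" stroke="#ff8800"/>
  <polygon points="34.64,130.02 86.02,130.02 86.02,139.34 34.64,139.34" fill="none" stroke="#0000ff"/>
  <polygon points="133.83,154.52 132.25,142.05 142.25,134.46 153.83,139.32 155.41,151.79 145.41,159.38" fill="none" stroke="#ff8800"/>
  <polygon points="122.61,22.87 119.52,35.57 106.98,39.24 97.53,30.21 100.62,17.51 113.16,13.84" fill="none" stroke="#ff8800"/>
</svg>

Machine Y-up, SVG Y-down with viewBox height 298.52, so y_svg = 298.52 − y_machine; X carries over.

Run 1: power S614 maps to stroke `#ff8800` (score). The run is open, so emit a `<polyline>` with points (Y-flipped): 113.73,121.23 56.10,285.36.

Run 2: power S255 maps to stroke `#0000ff` (engrave). The run returns to its start, so emit a `<polygon>` with points (Y-flipped): 34.64,130.02 86.02,130.02 86.02,139.34 34.64,139.34.

Run 3: power S614 maps to stroke `#ff8800` (score). The run returns to its start, so emit a `<polygon>` with points (Y-flipped): 133.83,154.52 132.25,142.05 142.25,134.46 153.83,139.32 155.41,151.79 145.41,159.38.

Run 4: S614 ⇒ score layer `#ff8800`. The run returns to its start, so emit a `<polygon>` with points (Y-flipped): 122.61,22.87 119.52,35.57 106.98,39.24 97.53,30.21 100.62,17.51 113.16,13.84.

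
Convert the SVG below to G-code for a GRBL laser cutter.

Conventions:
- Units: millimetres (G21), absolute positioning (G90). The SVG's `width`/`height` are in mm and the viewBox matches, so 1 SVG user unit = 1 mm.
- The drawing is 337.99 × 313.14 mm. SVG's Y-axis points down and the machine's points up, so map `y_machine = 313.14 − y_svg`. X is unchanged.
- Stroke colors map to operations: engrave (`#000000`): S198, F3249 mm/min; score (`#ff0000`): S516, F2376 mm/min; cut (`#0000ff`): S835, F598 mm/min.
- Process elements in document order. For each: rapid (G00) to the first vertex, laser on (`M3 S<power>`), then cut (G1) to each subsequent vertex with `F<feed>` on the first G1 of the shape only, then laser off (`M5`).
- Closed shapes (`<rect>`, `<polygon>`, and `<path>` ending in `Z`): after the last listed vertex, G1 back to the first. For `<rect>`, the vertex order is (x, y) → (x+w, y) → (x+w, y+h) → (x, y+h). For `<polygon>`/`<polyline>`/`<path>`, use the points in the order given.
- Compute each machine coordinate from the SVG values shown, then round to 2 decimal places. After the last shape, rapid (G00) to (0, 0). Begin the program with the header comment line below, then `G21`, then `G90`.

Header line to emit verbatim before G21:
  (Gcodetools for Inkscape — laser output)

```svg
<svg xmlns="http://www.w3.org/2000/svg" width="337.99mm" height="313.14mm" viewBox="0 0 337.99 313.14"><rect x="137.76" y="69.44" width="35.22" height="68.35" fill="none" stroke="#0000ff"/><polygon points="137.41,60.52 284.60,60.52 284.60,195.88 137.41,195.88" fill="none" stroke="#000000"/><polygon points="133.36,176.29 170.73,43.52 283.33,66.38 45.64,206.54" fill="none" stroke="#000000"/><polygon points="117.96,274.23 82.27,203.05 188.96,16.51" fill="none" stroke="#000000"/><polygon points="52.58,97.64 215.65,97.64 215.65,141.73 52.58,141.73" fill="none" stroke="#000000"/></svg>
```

(Gcodetools for Inkscape — laser output)
G21
G90
G00 X137.76 Y243.70
M3 S835
G1 X172.98 Y243.70 F598
G1 X172.98 Y175.35
G1 X137.76 Y175.35
G1 X137.76 Y243.70
M5
G00 X137.41 Y252.62
M3 S198
G1 X284.60 Y252.62 F3249
G1 X284.60 Y117.26
G1 X137.41 Y117.26
G1 X137.41 Y252.62
M5
G00 X133.36 Y136.85
M3 S198
G1 X170.73 Y269.62 F3249
G1 X283.33 Y246.76
G1 X45.64 Y106.60
G1 X133.36 Y136.85
M5
G00 X117.96 Y38.91
M3 S198
G1 X82.27 Y110.09 F3249
G1 X188.96 Y296.63
G1 X117.96 Y38.91
M5
G00 X52.58 Y215.50
M3 S198
G1 X215.65 Y215.50 F3249
G1 X215.65 Y171.41
G1 X52.58 Y171.41
G1 X52.58 Y215.50
M5
G00 X0.00 Y0.00

viewBox `0 0 337.99 313.14` with mm width/height → 1 unit = 1 mm. Flip: y_m = 313.14 − y_svg.

**Shape 1** — `<rect>` rectangle, stroke `#0000ff` → cut (S835, F598). Machine vertices: (137.76,243.70) → (172.98,243.70) → (172.98,175.35) → (137.76,175.35) → (137.76,243.70). Closed: final G1 returns to the first vertex.

**Shape 2** — `<polygon>` rectangle, stroke `#000000` → engrave (S198, F3249). Machine vertices: (137.41,252.62) → (284.60,252.62) → (284.60,117.26) → (137.41,117.26) → (137.41,252.62). Closed: final G1 returns to the first vertex.

**Shape 3** — `<polygon>` closed polygon, stroke `#000000` → engrave (S198, F3249). Machine vertices: (133.36,136.85) → (170.73,269.62) → (283.33,246.76) → (45.64,106.60) → (133.36,136.85). Closed: final G1 returns to the first vertex.

**Shape 4** — `<polygon>` closed polygon, stroke `#000000` → engrave (S198, F3249). Machine vertices: (117.96,38.91) → (82.27,110.09) → (188.96,296.63) → (117.96,38.91). Closed: final G1 returns to the first vertex.

**Shape 5** — `<polygon>` rectangle, stroke `#000000` → engrave (S198, F3249). Machine vertices: (52.58,215.50) → (215.65,215.50) → (215.65,171.41) → (52.58,171.41) → (52.58,215.50). Closed: final G1 returns to the first vertex.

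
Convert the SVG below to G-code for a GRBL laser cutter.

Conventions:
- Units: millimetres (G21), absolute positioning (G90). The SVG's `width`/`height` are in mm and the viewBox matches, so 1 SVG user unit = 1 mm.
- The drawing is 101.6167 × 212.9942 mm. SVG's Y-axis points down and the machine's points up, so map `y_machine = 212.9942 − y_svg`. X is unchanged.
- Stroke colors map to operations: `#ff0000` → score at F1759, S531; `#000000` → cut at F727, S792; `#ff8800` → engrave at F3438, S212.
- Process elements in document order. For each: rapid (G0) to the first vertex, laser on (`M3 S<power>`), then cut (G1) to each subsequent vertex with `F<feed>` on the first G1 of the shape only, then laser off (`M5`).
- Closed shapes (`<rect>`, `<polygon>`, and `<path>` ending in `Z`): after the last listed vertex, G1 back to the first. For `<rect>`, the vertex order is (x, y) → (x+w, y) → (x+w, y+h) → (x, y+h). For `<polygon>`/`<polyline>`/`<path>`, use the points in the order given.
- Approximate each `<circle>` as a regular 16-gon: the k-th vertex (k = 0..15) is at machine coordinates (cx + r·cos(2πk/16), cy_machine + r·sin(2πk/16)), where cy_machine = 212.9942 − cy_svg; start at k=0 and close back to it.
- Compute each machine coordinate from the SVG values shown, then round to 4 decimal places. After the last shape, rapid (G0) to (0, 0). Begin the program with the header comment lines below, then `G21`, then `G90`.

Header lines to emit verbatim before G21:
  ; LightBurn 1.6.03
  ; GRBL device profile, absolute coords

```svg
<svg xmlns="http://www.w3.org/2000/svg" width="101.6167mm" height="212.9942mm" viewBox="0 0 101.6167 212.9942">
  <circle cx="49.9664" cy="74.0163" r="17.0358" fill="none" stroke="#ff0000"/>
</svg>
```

Since the viewBox matches the mm dimensions, user units are millimetres directly. The only transform is the Y-flip y_m = 212.9942 − y_svg.

Shape 1 is a circle drawn with `<circle>`. Its stroke #ff0000 means score at S531, F1759. After flipping Y the toolpath is (67.0022,138.9779) → (65.7054,145.4972) → (62.0125,151.0240) → (56.4857,154.7169) → (49.9664,156.0137) → (43.4471,154.7169) → (37.9203,151.0240) → (34.2274,145.4972) → (32.9306,138.9779) → (34.2274,132.4586) → (37.9203,126.9318) → (43.4471,123.2389) → (49.9664,121.9421) → (56.4857,123.2389) → (62.0125,126.9318) → (65.7054,132.4586) → (67.0022,138.9779), returning to the start.

; LightBurn 1.6.03
; GRBL device profile, absolute coords
G21
G90
G0 X67.0022 Y138.9779
M3 S531
G1 X65.7054 Y145.4972 F1759
G1 X62.0125 Y151.0240
G1 X56.4857 Y154.7169
G1 X49.9664 Y156.0137
G1 X43.4471 Y154.7169
G1 X37.9203 Y151.0240
G1 X34.2274 Y145.4972
G1 X32.9306 Y138.9779
G1 X34.2274 Y132.4586
G1 X37.9203 Y126.9318
G1 X43.4471 Y123.2389
G1 X49.9664 Y121.9421
G1 X56.4857 Y123.2389
G1 X62.0125 Y126.9318
G1 X65.7054 Y132.4586
G1 X67.0022 Y138.9779
M5
G0 X0.0000 Y0.0000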